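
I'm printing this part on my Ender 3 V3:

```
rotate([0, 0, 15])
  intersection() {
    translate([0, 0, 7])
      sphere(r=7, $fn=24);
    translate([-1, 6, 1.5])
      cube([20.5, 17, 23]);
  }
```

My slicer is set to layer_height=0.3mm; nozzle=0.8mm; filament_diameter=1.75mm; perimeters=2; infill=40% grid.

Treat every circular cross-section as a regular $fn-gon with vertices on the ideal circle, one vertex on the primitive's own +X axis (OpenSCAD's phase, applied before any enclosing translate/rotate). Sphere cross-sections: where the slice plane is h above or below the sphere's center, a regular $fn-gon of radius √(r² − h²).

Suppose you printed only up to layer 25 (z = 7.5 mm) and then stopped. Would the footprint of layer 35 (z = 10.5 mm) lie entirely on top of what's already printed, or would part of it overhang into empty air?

Compare the two slices. At z = 7.5: the r=7 sphere contributes a regular 24-gon of circumradius √(7²−0.5²) = 6.982 (area = (24/2)·6.982²·sin(360°/24) = 151.41 mm²); the cube at (-1, 6) (footprint 20.5×17) is included at this height (area 348.50 mm²); After intersecting: the 20.5×17 cube at (-1, 6) partially overlaps the r=7 sphere; clipping to the common part keeps 3.14 mm² — area = 3.14 mm²; (rotated 15° about Z; rotation is an isometry so areas/perimeters/island counts are preserved). At z = 10.5: the r=7 sphere slices to a regular 24-gon of circumradius 6.062 (√(r²−h²) with h=3.5 from center) (area = (24/2)·6.062²·sin(360°/24) = 114.14 mm²); the cube at (-1, 6) is present — its section is the full 20.5×17 rectangle (area 348.50 mm²); After intersecting: the 20.5×17 cube at (-1, 6) partially overlaps the r=7 sphere; clipping to the common part keeps 0.03 mm² — area = 0.03 mm²; (rotated 15° about Z; rotation is an isometry so areas/perimeters/island counts are preserved). Checking containment: the cross-section at z = 10.5 is a subset of the cross-section at z = 7.5.

entirely on top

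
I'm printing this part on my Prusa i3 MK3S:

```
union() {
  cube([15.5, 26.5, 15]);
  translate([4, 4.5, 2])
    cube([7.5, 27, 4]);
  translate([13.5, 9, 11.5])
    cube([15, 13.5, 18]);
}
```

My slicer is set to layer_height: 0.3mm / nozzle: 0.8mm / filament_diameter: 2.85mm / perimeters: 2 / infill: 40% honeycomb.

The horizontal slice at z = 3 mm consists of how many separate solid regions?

1

At z = 3 mm: the cube is present — its section is the full 15.5×26.5 rectangle; the 7.5×27 cube at (4, 4.5) contributes its full rectangle; the cube at (13.5, 9) is not intersected at this z (z outside [11.5, 29.5]); Combining (union): the regions partially overlap (shared area 165.00 mm²), so overlapping operands fuse into one piece — 1 connected region. The result has 1 disconnected region.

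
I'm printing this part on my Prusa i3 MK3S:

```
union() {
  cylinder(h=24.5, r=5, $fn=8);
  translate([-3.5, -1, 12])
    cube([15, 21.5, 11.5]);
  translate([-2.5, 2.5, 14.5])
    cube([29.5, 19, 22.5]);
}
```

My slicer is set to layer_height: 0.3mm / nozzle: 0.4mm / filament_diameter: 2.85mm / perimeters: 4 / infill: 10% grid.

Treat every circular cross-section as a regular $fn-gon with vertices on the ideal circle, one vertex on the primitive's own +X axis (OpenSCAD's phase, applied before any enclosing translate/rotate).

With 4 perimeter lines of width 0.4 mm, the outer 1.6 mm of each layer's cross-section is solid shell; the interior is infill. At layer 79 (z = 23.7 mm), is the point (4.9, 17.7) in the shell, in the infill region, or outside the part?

At z = 23.7 mm: the r=5 cylinder gives a regular 8-gon of circumradius 5 (constant along its height); the cube at (-3.5, -1) does not reach this height (z outside [12, 23.5]); the cube at (-2.5, 2.5) (footprint 29.5×19) is included at this height; Combining (union): the regions partially overlap (shared area 11.43 mm²), so overlapping operands fuse into one piece — 1 connected region. Overall, the cross-section is a single solid region. The nearest boundary edge runs (-2.50, 21.50)→(27.00, 21.50); distance from the point to it = 3.80 mm. The point is inside the cross-section and 3.80 mm from the nearest boundary — more than the 1.6 mm shell width (4 × 0.4), so it's in the infill interior.

infill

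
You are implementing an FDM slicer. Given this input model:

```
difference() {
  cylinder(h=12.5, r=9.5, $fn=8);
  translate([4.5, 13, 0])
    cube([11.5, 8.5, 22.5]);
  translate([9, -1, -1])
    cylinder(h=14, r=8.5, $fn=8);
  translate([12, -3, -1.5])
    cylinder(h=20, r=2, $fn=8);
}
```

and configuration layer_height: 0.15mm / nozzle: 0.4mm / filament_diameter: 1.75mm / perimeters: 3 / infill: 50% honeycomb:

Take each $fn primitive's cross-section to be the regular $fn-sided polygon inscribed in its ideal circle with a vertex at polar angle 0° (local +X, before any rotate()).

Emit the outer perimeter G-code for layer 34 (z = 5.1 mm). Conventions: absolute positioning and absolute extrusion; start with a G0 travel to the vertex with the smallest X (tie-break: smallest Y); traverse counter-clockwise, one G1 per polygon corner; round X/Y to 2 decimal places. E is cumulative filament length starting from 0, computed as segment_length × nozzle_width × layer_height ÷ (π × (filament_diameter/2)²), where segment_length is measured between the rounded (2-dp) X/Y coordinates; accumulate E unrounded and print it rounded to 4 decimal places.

G0 X-9.50 Y0.00 Z5.10
G1 X-6.72 Y-6.72 E0.1814
G1 X0.00 Y-9.50 E0.3628
G1 X4.50 Y-7.64 E0.4843
G1 X2.99 Y-7.01 E0.5251
G1 X0.50 Y-1.00 E0.6874
G1 X2.99 Y5.01 E0.8497
G1 X6.78 Y6.58 E0.9520
G1 X6.72 Y6.72 E0.9558
G1 X0.00 Y9.50 E1.1372
G1 X-6.72 Y6.72 E1.3186
G1 X-9.50 Y0.00 E1.5000

At z = 5.1 mm: the cylinder: section is a regular 8-gon, circumradius r=9.5; the 11.5×8.5 cube at (4.5, 13) contributes its full rectangle; the cylinder at (9, -1): section is a regular 8-gon, circumradius r=8.5; the r=2 cylinder at (12, -3) gives a regular 8-gon of circumradius 2 (constant along its height); After the difference (first − rest): starting from the r=9.5 cylinder, the 11.5×8.5 cube at (4.5, 13) misses the remaining region (no effect); the r=8.5 cylinder at (9, -1) partially overlaps it — only the 82.18 mm² overlap (of its 204.35 mm²) is removed, clipping the outline; the r=2 cylinder at (12, -3) misses the remaining region (no effect) — 1 connected region. The outline is a single polygon with 11 vertices. Extrusion per mm of travel: 0.4 × 0.15 / (π × 0.875²) = 0.024945. Accumulating E over each segment gives final E = 1.5000.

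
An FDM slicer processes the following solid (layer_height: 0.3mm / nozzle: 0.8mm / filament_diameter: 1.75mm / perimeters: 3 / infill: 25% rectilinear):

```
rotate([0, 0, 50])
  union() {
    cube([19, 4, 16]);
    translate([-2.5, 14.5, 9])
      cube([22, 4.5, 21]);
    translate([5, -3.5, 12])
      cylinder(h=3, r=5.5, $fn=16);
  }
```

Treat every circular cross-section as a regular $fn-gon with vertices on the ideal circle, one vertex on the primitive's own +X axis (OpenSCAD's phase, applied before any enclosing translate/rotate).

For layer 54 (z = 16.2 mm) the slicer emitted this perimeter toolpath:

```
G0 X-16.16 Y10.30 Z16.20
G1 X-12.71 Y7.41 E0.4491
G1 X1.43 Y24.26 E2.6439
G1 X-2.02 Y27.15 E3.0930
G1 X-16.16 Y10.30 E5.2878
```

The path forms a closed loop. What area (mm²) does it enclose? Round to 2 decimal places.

Apply the shoelace formula to the sequence of (X, Y) vertices; enclosed area = 99.00 mm².

99.00 mm²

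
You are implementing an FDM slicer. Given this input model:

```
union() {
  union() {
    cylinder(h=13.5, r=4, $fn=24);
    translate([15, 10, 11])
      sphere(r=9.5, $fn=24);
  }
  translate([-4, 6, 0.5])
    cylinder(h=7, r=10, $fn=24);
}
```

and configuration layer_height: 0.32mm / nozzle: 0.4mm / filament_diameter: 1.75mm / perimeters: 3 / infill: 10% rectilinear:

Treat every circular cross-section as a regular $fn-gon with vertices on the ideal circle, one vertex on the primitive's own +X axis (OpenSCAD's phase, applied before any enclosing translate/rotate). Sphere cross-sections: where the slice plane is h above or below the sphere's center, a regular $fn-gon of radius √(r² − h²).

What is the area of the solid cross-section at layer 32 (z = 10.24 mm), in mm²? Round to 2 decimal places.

328.20 mm²

At z = 10.24 mm: the cylinder: section is a regular 24-gon, circumradius r=4 (area = (24/2)·4.000²·sin(360°/24) = 49.69 mm²); the r=9.5 sphere at (15, 10) contributes a regular 24-gon of circumradius √(9.5²−0.76²) = 9.470 (area = (24/2)·9.470²·sin(360°/24) = 278.51 mm²); Taking the union: the 2 present regions are separate (no shared area or edge), so areas and boundary lengths simply add and each stays a separate island — area = 328.20 mm²; the cylinder at (-4, 6) is not intersected at this z (z outside [0.5, 7.5]); Combining (union): only the result so far is present, so the union is just that shape — area = 328.20 mm². Overall, the cross-section has 2 separate islands. Net area = 328.20 mm².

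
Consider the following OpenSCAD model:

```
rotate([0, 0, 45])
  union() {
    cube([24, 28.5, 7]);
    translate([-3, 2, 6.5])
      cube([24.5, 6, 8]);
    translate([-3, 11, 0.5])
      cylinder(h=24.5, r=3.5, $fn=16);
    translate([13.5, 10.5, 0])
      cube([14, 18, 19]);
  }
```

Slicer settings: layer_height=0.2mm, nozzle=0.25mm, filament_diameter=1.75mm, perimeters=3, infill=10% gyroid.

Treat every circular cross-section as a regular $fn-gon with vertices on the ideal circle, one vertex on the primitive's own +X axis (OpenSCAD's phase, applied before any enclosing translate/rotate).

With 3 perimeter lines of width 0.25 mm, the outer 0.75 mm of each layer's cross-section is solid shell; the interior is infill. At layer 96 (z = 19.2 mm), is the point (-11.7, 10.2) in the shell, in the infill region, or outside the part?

At z = 19.2 mm: the cube is absent (z outside [0, 7]); the cube at (-3, 2) is not intersected at this z (z outside [6.5, 14.5]); the r=3.5 cylinder at (-3, 11) gives a regular 16-gon of circumradius 3.5 (constant along its height); the cube at (13.5, 10.5) is absent (z outside [0, 19]); Taking the union: only the r=3.5 cylinder at (-3, 11) is present, so the union is just that shape — 1 connected region; (whole slice rotated 45° about Z — lengths, areas and connectivity unchanged). Overall, the cross-section is a single solid region. Undo the 45° rotation: the query point maps to (-1.061, 15.486) in the un-rotated model frame. The nearest boundary edge runs (-0.53, 13.47)→(-1.66, 14.23); distance from the point to it = 1.39 mm. The point is not inside any of the regions above, so it lies outside the cross-section (1.39 mm from the nearest boundary).

outside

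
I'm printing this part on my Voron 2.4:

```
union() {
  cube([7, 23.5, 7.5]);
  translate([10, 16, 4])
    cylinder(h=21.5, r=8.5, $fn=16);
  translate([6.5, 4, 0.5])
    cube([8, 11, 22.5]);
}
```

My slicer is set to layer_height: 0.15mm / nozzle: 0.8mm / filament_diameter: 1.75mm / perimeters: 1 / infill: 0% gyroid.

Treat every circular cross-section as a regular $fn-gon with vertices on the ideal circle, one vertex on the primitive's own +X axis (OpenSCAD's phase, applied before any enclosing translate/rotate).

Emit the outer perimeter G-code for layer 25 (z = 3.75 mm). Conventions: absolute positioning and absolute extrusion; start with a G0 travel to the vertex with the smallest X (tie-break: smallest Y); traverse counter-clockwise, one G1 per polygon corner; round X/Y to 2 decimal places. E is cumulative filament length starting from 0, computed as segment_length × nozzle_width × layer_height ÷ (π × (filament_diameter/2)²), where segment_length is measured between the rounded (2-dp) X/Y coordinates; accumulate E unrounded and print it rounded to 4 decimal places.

G0 X0.00 Y0.00 Z3.75
G1 X7.00 Y0.00 E0.3492
G1 X7.00 Y4.00 E0.5488
G1 X14.50 Y4.00 E0.9230
G1 X14.50 Y15.00 E1.4718
G1 X7.00 Y15.00 E1.8459
G1 X7.00 Y23.50 E2.2700
G1 X0.00 Y23.50 E2.6192
G1 X0.00 Y0.00 E3.7917

At z = 3.75 mm: the cube is present — its section is the full 7×23.5 rectangle; the cylinder at (10, 16) is not intersected at this z (z outside [4, 25.5]); the cube at (6.5, 4) (footprint 8×11) is included at this height; Combining (union): the regions partially overlap (shared area 5.50 mm²), so overlapping operands fuse into one piece — 1 connected region. The outline is a single polygon with 8 vertices. Extrusion per mm of travel: 0.8 × 0.15 / (π × 0.875²) = 0.049890. Accumulating E over each segment gives final E = 3.7917.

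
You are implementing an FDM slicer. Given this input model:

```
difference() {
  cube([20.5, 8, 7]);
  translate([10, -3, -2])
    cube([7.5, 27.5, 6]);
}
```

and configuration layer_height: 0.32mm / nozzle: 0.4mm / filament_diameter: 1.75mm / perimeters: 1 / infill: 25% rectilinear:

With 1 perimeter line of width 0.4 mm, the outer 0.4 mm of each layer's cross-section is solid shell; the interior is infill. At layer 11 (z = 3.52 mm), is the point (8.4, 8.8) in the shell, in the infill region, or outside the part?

outside

At z = 3.52 mm: the cube is present — its section is the full 20.5×8 rectangle; the 7.5×27.5 cube at (10, -3) contributes its full rectangle; Taking the first minus the rest: starting from the 20.5×8 cube, the 7.5×27.5 cube at (10, -3) partially overlaps it — only the 60.00 mm² overlap (of its 206.25 mm²) is removed, clipping the outline — 2 connected regions. Overall, the cross-section has 2 separate islands. The nearest boundary edge runs (0.00, 8.00)→(10.00, 8.00); distance from the point to it = 0.80 mm. The point is not inside any of the regions above, so it lies outside the cross-section (0.80 mm from the nearest boundary).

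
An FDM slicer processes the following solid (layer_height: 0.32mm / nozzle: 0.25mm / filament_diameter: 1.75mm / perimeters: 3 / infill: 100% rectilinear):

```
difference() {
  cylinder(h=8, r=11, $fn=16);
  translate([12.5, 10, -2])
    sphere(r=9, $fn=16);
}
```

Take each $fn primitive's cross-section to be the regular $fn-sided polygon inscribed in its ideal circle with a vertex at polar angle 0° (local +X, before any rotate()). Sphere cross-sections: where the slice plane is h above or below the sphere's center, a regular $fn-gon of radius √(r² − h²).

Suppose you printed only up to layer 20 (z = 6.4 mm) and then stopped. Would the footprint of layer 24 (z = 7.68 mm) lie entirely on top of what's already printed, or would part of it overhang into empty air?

Compare the two slices. At z = 6.4: the cylinder: section is a regular 16-gon, circumradius r=11 (area = (16/2)·11.000²·sin(360°/16) = 370.44 mm²); the sphere at (12.5, 10): section is a regular 16-gon, circumradius = √(r²−h²) = √(9²−8.4²) = 3.231 (area = (16/2)·3.231²·sin(360°/16) = 31.96 mm²); Taking the first minus the rest: starting from the r=11 cylinder (370.44 mm²), the r=9 sphere at (12.5, 10) misses the remaining region (no effect) — area = 370.44 mm². At z = 7.68: the cylinder: section is a regular 16-gon, circumradius r=11 (area = (16/2)·11.000²·sin(360°/16) = 370.44 mm²); the sphere at (12.5, 10) does not reach this height (|z−center|=9.680 > r=9); Subtracting the remaining from the first: none of the subtracted shapes is present at this height, so the r=11 cylinder is unchanged — area = 370.44 mm². Checking containment: the cross-section at z = 7.68 is a subset of the cross-section at z = 6.4.

entirely on top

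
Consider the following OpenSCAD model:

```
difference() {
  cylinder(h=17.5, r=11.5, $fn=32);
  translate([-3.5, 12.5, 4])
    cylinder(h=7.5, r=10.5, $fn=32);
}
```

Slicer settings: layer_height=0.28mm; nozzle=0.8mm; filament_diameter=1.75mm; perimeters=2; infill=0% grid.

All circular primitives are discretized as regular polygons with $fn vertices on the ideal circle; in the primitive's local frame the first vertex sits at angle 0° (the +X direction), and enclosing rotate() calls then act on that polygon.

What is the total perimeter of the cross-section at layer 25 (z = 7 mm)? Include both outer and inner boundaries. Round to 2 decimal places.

73.07 mm

At z = 7 mm: the r=11.5 cylinder contributes a regular 32-gon of circumradius 11.5 (perimeter = 2·32·11.500·sin(180°/32) = 72.14 mm); the r=10.5 cylinder at (-3.5, 12.5) contributes a regular 32-gon of circumradius 10.5 (perimeter = 2·32·10.500·sin(180°/32) = 65.87 mm); Taking the first minus the rest: starting from the r=11.5 cylinder, the r=10.5 cylinder at (-3.5, 12.5) partially overlaps it — only the 110.45 mm² overlap (of its 344.14 mm²) is removed, clipping the outline — boundary = 73.07 mm. Overall, the cross-section is a single solid region. Total boundary length (outer) = 73.07 mm.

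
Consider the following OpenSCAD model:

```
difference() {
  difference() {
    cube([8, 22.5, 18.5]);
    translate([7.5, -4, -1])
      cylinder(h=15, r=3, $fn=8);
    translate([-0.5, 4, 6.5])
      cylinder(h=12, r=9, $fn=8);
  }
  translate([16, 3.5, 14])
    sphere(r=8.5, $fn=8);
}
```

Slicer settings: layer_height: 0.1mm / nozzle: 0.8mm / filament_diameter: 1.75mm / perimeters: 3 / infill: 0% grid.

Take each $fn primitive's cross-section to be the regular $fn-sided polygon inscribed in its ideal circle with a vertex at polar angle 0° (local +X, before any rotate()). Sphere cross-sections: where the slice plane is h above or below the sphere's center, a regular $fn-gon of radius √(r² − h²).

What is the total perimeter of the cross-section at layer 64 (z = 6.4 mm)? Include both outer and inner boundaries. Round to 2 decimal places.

61.00 mm

At z = 6.4 mm: the cube (footprint 8×22.5) is included at this height (perimeter 61.00 mm); the r=3 cylinder at (7.5, -4) gives a regular 8-gon of circumradius 3 (constant along its height) (perimeter = 2·8·3.000·sin(180°/8) = 18.37 mm); the cylinder at (-0.5, 4) is absent (z outside [6.5, 18.5]); Subtracting the remaining from the first: starting from the 8×22.5 cube, the r=3 cylinder at (7.5, -4) misses the remaining region (no effect) — boundary = 61.00 mm; the sphere at (16, 3.5): section is a regular 8-gon, circumradius = √(r²−h²) = √(8.5²−7.6²) = 3.807 (perimeter = 2·8·3.807·sin(180°/8) = 23.31 mm); Taking the first minus the rest: starting from the result so far, the r=8.5 sphere at (16, 3.5) misses the remaining region (no effect) — boundary = 61.00 mm. Overall, the cross-section is a single solid region. Total boundary length (outer) = 61.00 mm.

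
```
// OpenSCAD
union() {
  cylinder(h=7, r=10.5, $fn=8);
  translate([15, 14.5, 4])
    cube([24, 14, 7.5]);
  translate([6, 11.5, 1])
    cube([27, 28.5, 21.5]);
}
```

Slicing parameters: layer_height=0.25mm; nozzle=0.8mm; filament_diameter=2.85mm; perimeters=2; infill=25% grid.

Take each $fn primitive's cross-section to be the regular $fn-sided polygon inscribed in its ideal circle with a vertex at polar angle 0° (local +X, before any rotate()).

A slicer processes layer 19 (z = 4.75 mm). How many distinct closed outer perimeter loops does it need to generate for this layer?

2

At z = 4.75 mm: the cylinder: section is a regular 8-gon, circumradius r=10.5; the cube at (15, 14.5) is present — its section is the full 24×14 rectangle; the cube at (6, 11.5) (footprint 27×28.5) is included at this height; Merging all regions: the regions partially overlap (shared area 252.00 mm²), so overlapping operands fuse into one piece — 2 connected regions. The result has 2 disconnected regions.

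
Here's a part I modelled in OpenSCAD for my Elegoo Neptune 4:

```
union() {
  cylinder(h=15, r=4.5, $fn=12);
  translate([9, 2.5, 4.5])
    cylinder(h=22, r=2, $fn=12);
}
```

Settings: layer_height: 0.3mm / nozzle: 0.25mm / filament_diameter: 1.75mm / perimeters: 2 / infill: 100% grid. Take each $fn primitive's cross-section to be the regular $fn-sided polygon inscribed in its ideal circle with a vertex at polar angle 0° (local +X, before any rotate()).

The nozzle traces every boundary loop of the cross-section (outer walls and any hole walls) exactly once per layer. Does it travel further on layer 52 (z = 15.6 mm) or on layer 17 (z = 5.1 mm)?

Layer 52 (z = 15.6): the cylinder is not intersected at this z (z outside [0, 15]); the cylinder at (9, 2.5): section is a regular 12-gon, circumradius r=2 (perimeter = 2·12·2.000·sin(180°/12) = 12.42 mm); Merging all regions: only the r=2 cylinder at (9, 2.5) is present, so the union is just that shape — boundary = 12.42 mm. So its perimeter = 12.42 mm. Layer 17 (z = 5.1): the r=4.5 cylinder contributes a regular 12-gon of circumradius 4.5 (perimeter = 2·12·4.500·sin(180°/12) = 27.95 mm); the r=2 cylinder at (9, 2.5) gives a regular 12-gon of circumradius 2 (constant along its height) (perimeter = 2·12·2.000·sin(180°/12) = 12.42 mm); Combining (union): the 2 present regions are separate (no shared area or edge), so areas and boundary lengths simply add and each stays a separate island — boundary = 40.38 mm. So its perimeter = 40.38 mm. Layer 17 is larger (40.38 vs 12.42 mm).

layer 17 (z = 5.1 mm)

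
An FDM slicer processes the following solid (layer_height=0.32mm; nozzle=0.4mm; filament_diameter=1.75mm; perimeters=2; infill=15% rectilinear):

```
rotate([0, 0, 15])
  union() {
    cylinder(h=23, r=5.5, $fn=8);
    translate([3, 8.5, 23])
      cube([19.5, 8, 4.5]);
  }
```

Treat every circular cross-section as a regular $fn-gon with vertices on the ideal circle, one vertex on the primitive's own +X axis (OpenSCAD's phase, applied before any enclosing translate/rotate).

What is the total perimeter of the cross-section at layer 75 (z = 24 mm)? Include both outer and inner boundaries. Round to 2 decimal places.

55.00 mm

At z = 24 mm: the cylinder is not intersected at this z (z outside [0, 23]); the 19.5×8 cube at (3, 8.5) contributes its full rectangle (perimeter 55.00 mm); Merging all regions: only the 19.5×8 cube at (3, 8.5) is present, so the union is just that shape — boundary = 55.00 mm; (whole slice rotated 15° about Z — lengths, areas and connectivity unchanged). Overall, the cross-section is a single solid region. Total boundary length (outer) = 55.00 mm.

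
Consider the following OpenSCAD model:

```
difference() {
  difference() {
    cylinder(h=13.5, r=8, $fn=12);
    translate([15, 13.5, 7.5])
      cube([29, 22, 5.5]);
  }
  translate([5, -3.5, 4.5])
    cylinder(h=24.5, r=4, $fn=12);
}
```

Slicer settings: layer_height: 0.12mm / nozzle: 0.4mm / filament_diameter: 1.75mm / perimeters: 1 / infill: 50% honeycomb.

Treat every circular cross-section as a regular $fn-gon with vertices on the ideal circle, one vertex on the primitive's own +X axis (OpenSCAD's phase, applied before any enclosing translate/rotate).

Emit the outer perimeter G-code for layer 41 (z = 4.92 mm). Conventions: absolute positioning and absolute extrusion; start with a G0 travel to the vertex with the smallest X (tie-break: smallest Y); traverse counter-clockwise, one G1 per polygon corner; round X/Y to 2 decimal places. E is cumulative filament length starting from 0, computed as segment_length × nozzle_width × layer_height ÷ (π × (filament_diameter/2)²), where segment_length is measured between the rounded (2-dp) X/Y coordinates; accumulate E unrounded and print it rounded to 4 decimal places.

At z = 4.92 mm: the cylinder: section is a regular 12-gon, circumradius r=8; the cube at (15, 13.5) does not reach this height (z outside [7.5, 13]); Subtracting the remaining from the first: none of the subtracted shapes is present at this height, so the r=8 cylinder is unchanged — 1 connected region; the cylinder at (5, -3.5): section is a regular 12-gon, circumradius r=4; After the difference (first − rest): starting from the result so far, the r=4 cylinder at (5, -3.5) partially overlaps it — only the 34.73 mm² overlap (of its 48.00 mm²) is removed, clipping the outline — 1 connected region. The outline is a single polygon with 19 vertices. Extrusion per mm of travel: 0.4 × 0.12 / (π × 0.875²) = 0.019956. Accumulating E over each segment gives final E = 1.1104.

G0 X-8.00 Y0.00 Z4.92
G1 X-6.93 Y-4.00 E0.0826
G1 X-4.00 Y-6.93 E0.1653
G1 X0.00 Y-8.00 E0.2480
G1 X3.43 Y-7.08 E0.3188
G1 X3.00 Y-6.96 E0.3277
G1 X1.54 Y-5.50 E0.3689
G1 X1.00 Y-3.50 E0.4103
G1 X1.54 Y-1.50 E0.4516
G1 X3.00 Y-0.04 E0.4928
G1 X5.00 Y0.50 E0.5342
G1 X7.00 Y-0.04 E0.5755
G1 X7.78 Y-0.82 E0.5975
G1 X8.00 Y0.00 E0.6145
G1 X6.93 Y4.00 E0.6971
G1 X4.00 Y6.93 E0.7798
G1 X0.00 Y8.00 E0.8624
G1 X-4.00 Y6.93 E0.9450
G1 X-6.93 Y4.00 E1.0277
G1 X-8.00 Y0.00 E1.1104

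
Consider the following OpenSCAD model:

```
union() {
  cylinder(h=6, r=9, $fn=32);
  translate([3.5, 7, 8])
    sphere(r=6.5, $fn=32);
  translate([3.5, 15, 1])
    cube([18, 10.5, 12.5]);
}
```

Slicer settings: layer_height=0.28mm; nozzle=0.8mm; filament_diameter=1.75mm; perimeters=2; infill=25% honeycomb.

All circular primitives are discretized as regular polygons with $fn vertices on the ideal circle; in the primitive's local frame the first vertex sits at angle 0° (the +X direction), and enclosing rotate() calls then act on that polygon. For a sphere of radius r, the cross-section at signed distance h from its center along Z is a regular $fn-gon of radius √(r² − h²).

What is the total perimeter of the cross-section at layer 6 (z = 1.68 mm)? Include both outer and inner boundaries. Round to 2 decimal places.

At z = 1.68 mm: the r=9 cylinder contributes a regular 32-gon of circumradius 9 (perimeter = 2·32·9.000·sin(180°/32) = 56.46 mm); the r=6.5 sphere at (3.5, 7) contributes a regular 32-gon of circumradius √(6.5²−6.32²) = 1.519 (perimeter = 2·32·1.519·sin(180°/32) = 9.53 mm); the cube at (3.5, 15) is present — its section is the full 18×10.5 rectangle (perimeter 57.00 mm); Combining (union): the regions partially overlap (shared area 6.66 mm²), so the edge portions inside another operand are dropped and the merged outline is re-measured after clipping — boundary = 113.68 mm. Overall, the cross-section has 2 separate islands. Total boundary length (outer) = 113.68 mm.

113.68 mm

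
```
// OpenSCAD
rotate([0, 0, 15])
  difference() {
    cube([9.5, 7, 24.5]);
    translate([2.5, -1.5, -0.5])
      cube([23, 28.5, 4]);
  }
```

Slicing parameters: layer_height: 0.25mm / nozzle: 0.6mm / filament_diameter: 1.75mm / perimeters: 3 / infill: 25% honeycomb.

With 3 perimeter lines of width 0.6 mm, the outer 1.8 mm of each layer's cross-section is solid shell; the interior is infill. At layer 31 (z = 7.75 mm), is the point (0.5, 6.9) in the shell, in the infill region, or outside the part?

shell

At z = 7.75 mm: the 9.5×7 cube contributes its full rectangle; the cube at (2.5, -1.5) is not intersected at this z (z outside [-0.5, 3.5]); After the difference (first − rest): none of the subtracted shapes is present at this height, so the 9.5×7 cube is unchanged — 1 connected region; (whole slice rotated 15° about Z — lengths, areas and connectivity unchanged). Overall, the cross-section is a single solid region. Undo the 15° rotation: the query point maps to (2.269, 6.535) in the un-rotated model frame. The nearest boundary edge runs (9.50, 7.00)→(0.00, 7.00); distance from the point to it = 0.46 mm. The point is inside the cross-section, 0.46 mm from the nearest boundary — within the 1.8 mm shell band (3 × 0.6).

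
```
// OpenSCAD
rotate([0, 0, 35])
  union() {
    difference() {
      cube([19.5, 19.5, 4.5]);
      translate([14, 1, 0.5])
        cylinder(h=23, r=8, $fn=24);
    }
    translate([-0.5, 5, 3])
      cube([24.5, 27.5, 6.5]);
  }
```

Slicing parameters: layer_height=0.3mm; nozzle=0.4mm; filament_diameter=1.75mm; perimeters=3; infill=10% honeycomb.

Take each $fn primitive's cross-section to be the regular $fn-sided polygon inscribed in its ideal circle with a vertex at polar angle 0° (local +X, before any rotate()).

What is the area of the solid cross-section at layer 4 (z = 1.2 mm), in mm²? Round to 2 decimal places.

277.17 mm²

At z = 1.2 mm: the cube is present — its section is the full 19.5×19.5 rectangle (area 380.25 mm²); the r=8 cylinder at (14, 1) gives a regular 24-gon of circumradius 8 (constant along its height) (area = (24/2)·8.000²·sin(360°/24) = 198.77 mm²); After the difference (first − rest): starting from the 19.5×19.5 cube (380.25 mm²), the r=8 cylinder at (14, 1) partially overlaps it — only the 103.08 mm² overlap (of its 198.77 mm²) is removed, clipping the outline — area = 277.17 mm²; the cube at (-0.5, 5) does not reach this height (z outside [3, 9.5]); Taking the union: only the result so far is present, so the union is just that shape — area = 277.17 mm²; (whole slice rotated 35° about Z — lengths, areas and connectivity unchanged). Overall, the cross-section is a single solid region. Net area = 277.17 mm².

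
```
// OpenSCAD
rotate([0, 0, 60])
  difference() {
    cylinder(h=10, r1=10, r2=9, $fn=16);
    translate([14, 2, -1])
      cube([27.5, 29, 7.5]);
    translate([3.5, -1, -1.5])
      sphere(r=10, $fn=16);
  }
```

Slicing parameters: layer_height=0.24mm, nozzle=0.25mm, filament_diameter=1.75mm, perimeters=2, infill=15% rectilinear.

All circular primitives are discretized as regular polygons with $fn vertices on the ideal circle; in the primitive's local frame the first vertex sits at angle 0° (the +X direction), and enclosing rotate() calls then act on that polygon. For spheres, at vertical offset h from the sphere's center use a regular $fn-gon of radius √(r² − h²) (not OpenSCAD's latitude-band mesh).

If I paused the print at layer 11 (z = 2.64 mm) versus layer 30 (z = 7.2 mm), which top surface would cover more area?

layer 30 (z = 7.2 mm)

Layer 11 (z = 2.64): the cone contributes a regular 16-gon of circumradius 9.736 (interpolated between r1=10 and r2=9 at t=0.264) (area = (16/2)·9.736²·sin(360°/16) = 290.20 mm²); the cube at (14, 2) (footprint 27.5×29) is included at this height (area 797.50 mm²); the r=10 sphere at (3.5, -1) contributes a regular 16-gon of circumradius √(10²−4.14²) = 9.103 (area = (16/2)·9.103²·sin(360°/16) = 253.67 mm²); Taking the first minus the rest: starting from the cone (290.20 mm²), the 27.5×29 cube at (14, 2) misses the remaining region (no effect); the r=10 sphere at (3.5, -1) partially overlaps it — only the 203.65 mm² overlap (of its 253.67 mm²) is removed, clipping the outline — area = 86.54 mm²; (rotated 60° about Z; rotation is an isometry so areas/perimeters/island counts are preserved). So its area = 86.54 mm². Layer 30 (z = 7.2): the cone (r1=10→r2=9) has section circumradius 9.280 here — a regular 16-gon (area = (16/2)·9.280²·sin(360°/16) = 263.65 mm²); the cube at (14, 2) is not intersected at this z (z outside [-1, 6.5]); the r=10 sphere at (3.5, -1) contributes a regular 16-gon of circumradius √(10²−8.7²) = 4.931 (area = (16/2)·4.931²·sin(360°/16) = 74.42 mm²); After the difference (first − rest): starting from the cone (263.65 mm²), the r=10 sphere at (3.5, -1) lies wholly inside it (removes its full 74.42 mm² and its 30.78 mm outline becomes a hole wall) — area = 189.22 mm²; (rotated 60° about Z; rotation is an isometry so areas/perimeters/island counts are preserved). So its area = 189.22 mm². Layer 30 is larger (189.22 vs 86.54 mm²).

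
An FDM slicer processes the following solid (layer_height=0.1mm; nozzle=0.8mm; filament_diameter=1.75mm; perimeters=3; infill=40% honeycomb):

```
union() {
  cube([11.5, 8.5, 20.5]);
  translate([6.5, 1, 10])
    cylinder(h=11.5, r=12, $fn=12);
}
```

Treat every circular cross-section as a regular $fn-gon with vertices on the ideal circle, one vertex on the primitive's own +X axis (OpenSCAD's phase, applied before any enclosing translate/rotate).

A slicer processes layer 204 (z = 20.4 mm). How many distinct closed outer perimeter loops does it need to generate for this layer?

1

At z = 20.4 mm: the cube (footprint 11.5×8.5) is included at this height; the r=12 cylinder at (6.5, 1) contributes a regular 12-gon of circumradius 12; Combining (union): the 11.5×8.5 cube lies entirely inside the r=12 cylinder at (6.5, 1), so the union is just the r=12 cylinder at (6.5, 1) — 1 connected region. The result has 1 disconnected region.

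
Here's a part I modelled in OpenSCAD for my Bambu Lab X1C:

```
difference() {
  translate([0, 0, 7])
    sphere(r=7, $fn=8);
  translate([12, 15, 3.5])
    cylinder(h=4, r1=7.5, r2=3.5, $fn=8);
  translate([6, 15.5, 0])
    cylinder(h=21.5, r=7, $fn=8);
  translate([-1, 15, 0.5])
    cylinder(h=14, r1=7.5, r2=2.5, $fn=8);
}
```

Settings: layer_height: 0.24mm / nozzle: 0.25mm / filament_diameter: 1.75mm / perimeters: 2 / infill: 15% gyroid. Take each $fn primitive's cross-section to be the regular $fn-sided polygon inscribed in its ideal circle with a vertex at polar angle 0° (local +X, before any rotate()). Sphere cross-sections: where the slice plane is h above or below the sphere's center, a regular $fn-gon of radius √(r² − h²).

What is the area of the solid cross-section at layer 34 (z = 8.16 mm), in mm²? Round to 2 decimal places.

At z = 8.16 mm: the r=7 sphere contributes a regular 8-gon of circumradius √(7²−1.16²) = 6.903 (area = (8/2)·6.903²·sin(360°/8) = 134.79 mm²); the cone at (12, 15) does not reach this height (z outside [3.5, 7.5]); the r=7 cylinder at (6, 15.5) contributes a regular 8-gon of circumradius 7 (area = (8/2)·7.000²·sin(360°/8) = 138.59 mm²); the cone at (-1, 15) (r1=7.5→r2=2.5) has section circumradius 4.764 here — a regular 8-gon (area = (8/2)·4.764²·sin(360°/8) = 64.20 mm²); Taking the first minus the rest: starting from the r=7 sphere (134.79 mm²), the r=7 cylinder at (6, 15.5) misses the remaining region (no effect); the cone at (-1, 15) misses the remaining region (no effect) — area = 134.79 mm². Overall, the cross-section is a single solid region. Net area = 134.79 mm².

134.79 mm²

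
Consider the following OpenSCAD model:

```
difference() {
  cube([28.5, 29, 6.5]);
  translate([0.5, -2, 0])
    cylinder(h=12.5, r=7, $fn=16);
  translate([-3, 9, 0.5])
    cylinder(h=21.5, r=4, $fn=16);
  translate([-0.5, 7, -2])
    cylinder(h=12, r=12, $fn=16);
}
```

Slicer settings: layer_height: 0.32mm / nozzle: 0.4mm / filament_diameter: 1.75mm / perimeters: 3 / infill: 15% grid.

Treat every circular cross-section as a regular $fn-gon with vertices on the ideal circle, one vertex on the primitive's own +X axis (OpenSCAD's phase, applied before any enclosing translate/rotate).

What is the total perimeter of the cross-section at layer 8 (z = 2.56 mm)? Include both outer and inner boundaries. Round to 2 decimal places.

At z = 2.56 mm: the cube is present — its section is the full 28.5×29 rectangle (perimeter 115.00 mm); the r=7 cylinder at (0.5, -2) gives a regular 16-gon of circumradius 7 (constant along its height) (perimeter = 2·16·7.000·sin(180°/16) = 43.70 mm); the cylinder at (-3, 9): section is a regular 16-gon, circumradius r=4 (perimeter = 2·16·4.000·sin(180°/16) = 24.97 mm); the cylinder at (-0.5, 7): section is a regular 16-gon, circumradius r=12 (perimeter = 2·16·12.000·sin(180°/16) = 74.91 mm); Subtracting the remaining from the first: starting from the 28.5×29 cube, the r=7 cylinder at (0.5, -2) partially overlaps it — only the 26.38 mm² overlap (of its 150.01 mm²) is removed, clipping the outline; the r=4 cylinder at (-3, 9) partially overlaps it — only the 3.32 mm² overlap (of its 48.98 mm²) is removed, clipping the outline; the r=12 cylinder at (-0.5, 7) partially overlaps it — only the 148.81 mm² overlap (of its 440.85 mm²) is removed, clipping the outline — boundary = 112.92 mm. Overall, the cross-section is a single solid region. Total boundary length (outer) = 112.92 mm.

112.92 mm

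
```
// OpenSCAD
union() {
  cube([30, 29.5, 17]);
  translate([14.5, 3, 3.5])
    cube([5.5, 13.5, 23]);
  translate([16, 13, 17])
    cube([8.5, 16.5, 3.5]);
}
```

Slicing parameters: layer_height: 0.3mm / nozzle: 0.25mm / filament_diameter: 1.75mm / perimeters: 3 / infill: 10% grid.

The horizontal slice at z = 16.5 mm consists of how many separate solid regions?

1

At z = 16.5 mm: the cube is present — its section is the full 30×29.5 rectangle; the cube at (14.5, 3) is present — its section is the full 5.5×13.5 rectangle; the cube at (16, 13) is not intersected at this z (z outside [17, 20.5]); Merging all regions: the 5.5×13.5 cube at (14.5, 3) lies entirely inside the 30×29.5 cube, so the union is just the 30×29.5 cube — 1 connected region. The result has 1 disconnected region.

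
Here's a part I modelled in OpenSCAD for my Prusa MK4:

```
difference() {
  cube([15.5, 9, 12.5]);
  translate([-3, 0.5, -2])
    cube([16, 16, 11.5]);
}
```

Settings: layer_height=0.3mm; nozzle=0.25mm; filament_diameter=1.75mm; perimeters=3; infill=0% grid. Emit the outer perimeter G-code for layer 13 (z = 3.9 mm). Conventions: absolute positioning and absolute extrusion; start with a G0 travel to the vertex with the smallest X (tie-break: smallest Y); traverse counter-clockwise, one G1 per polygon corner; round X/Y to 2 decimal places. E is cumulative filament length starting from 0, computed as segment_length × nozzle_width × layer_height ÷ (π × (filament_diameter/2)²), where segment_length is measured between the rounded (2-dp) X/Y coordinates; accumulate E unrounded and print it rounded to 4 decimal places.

At z = 3.9 mm: the 15.5×9 cube contributes its full rectangle; the cube at (-3, 0.5) (footprint 16×16) is included at this height; After the difference (first − rest): starting from the 15.5×9 cube, the 16×16 cube at (-3, 0.5) partially overlaps it — only the 110.50 mm² overlap (of its 256.00 mm²) is removed, clipping the outline — 1 connected region. The outline is a single polygon with 6 vertices. Extrusion per mm of travel: 0.25 × 0.3 / (π × 0.875²) = 0.031181. Accumulating E over each segment gives final E = 1.5279.

G0 X0.00 Y0.00 Z3.90
G1 X15.50 Y0.00 E0.4833
G1 X15.50 Y9.00 E0.7639
G1 X13.00 Y9.00 E0.8419
G1 X13.00 Y0.50 E1.1069
G1 X0.00 Y0.50 E1.5123
G1 X0.00 Y0.00 E1.5279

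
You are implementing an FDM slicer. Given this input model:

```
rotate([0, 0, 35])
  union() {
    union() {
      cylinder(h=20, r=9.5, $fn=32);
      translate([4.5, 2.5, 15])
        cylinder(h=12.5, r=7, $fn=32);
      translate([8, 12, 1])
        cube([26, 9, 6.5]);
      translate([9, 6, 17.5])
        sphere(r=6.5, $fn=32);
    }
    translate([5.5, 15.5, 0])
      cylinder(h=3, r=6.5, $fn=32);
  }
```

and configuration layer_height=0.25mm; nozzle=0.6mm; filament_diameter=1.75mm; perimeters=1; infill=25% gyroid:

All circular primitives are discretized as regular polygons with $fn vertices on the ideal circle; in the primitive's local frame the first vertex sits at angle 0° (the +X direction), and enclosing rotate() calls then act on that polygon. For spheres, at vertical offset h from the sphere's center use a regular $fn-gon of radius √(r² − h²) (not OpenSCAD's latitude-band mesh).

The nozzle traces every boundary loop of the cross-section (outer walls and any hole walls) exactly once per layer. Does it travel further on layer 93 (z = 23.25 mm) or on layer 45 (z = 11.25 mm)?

layer 45 (z = 11.25 mm)

Layer 93 (z = 23.25): the cylinder is not intersected at this z (z outside [0, 20]); the r=7 cylinder at (4.5, 2.5) contributes a regular 32-gon of circumradius 7 (perimeter = 2·32·7.000·sin(180°/32) = 43.91 mm); the cube at (8, 12) does not reach this height (z outside [1, 7.5]); the sphere at (9, 6): section is a regular 32-gon, circumradius = √(r²−h²) = √(6.5²−5.75²) = 3.031 (perimeter = 2·32·3.031·sin(180°/32) = 19.01 mm); Combining (union): the regions partially overlap (shared area 20.67 mm²), so the edge portions inside another operand are dropped and the merged outline is re-measured after clipping — boundary = 46.06 mm; the cylinder at (5.5, 15.5) does not reach this height (z outside [0, 3]); Combining (union): only the result so far is present, so the union is just that shape — boundary = 46.06 mm; (whole slice rotated 35° about Z — lengths, areas and connectivity unchanged). So its perimeter = 46.06 mm. Layer 45 (z = 11.25): the r=9.5 cylinder contributes a regular 32-gon of circumradius 9.5 (perimeter = 2·32·9.500·sin(180°/32) = 59.59 mm); the cylinder at (4.5, 2.5) is absent (z outside [15, 27.5]); the cube at (8, 12) is absent (z outside [1, 7.5]); the r=6.5 sphere at (9, 6) slices to a regular 32-gon of circumradius 1.785 (√(r²−h²) with h=6.25 from center) (perimeter = 2·32·1.785·sin(180°/32) = 11.20 mm); Combining (union): the regions partially overlap (shared area 0.63 mm²), so the edge portions inside another operand are dropped and the merged outline is re-measured after clipping — boundary = 66.35 mm; the cylinder at (5.5, 15.5) is absent (z outside [0, 3]); Merging all regions: only the result so far is present, so the union is just that shape — boundary = 66.35 mm; (rotated 35° about Z; rotation is an isometry so areas/perimeters/island counts are preserved). So its perimeter = 66.35 mm. Layer 45 is larger (66.35 vs 46.06 mm).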